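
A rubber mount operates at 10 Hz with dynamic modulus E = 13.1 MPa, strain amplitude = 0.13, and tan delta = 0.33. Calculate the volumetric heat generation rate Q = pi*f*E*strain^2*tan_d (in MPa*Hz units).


Q = pi * f * E * strain^2 * tan_d
= pi * 10 * 13.1 * 0.13^2 * 0.33
= pi * 10 * 13.1 * 0.0169 * 0.33
= 2.2952

Q = 2.2952


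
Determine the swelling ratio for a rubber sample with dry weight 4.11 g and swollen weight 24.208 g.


Q = W_swollen / W_dry
Q = 24.208 / 4.11
Q = 5.89

Q = 5.89


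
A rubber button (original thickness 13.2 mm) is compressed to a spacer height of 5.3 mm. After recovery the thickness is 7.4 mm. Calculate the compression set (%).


CS = (t0 - recovered) / (t0 - ts) * 100
= (13.2 - 7.4) / (13.2 - 5.3) * 100
= 5.8 / 7.9 * 100
= 73.4%

73.4%


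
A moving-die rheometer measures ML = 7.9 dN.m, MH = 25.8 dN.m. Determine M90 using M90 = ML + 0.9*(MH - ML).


M90 = ML + 0.9 * (MH - ML)
M90 = 7.9 + 0.9 * (25.8 - 7.9)
M90 = 7.9 + 0.9 * 17.9
M90 = 24.01 dN.m

24.01 dN.m


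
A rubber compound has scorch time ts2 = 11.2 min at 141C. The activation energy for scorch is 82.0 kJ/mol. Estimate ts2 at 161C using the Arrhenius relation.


Convert temperatures: T1 = 141 + 273.15 = 414.15 K, T2 = 161 + 273.15 = 434.15 K
ts2_new = 11.2 * exp(82000 / 8.314 * (1/434.15 - 1/414.15))
1/T2 - 1/T1 = -1.1123e-04
ts2_new = 3.74 min

3.74 min


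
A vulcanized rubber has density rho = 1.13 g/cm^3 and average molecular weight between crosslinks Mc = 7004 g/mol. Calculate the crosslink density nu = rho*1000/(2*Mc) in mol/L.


nu = rho * 1000 / (2 * Mc)
nu = 1.13 * 1000 / (2 * 7004)
nu = 1130.0 / 14008
nu = 0.0807 mol/L

0.0807 mol/L


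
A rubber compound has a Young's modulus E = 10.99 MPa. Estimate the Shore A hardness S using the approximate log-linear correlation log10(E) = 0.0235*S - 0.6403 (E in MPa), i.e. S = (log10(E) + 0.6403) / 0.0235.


log10(E) = 0.0235*S - 0.6403  =>  S = (log10(E) + 0.6403) / 0.0235
log10(10.99) = 1.040998
S = (1.040998 + 0.6403) / 0.0235 = 1.681298 / 0.0235
S = 71.5

Shore A = 71.5


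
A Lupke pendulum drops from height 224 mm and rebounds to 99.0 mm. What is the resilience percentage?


Resilience = h_rebound / h_drop * 100
= 99.0 / 224 * 100
= 44.2%

44.2%


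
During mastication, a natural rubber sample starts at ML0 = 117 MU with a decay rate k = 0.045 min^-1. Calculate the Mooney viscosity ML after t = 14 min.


ML = ML0 * exp(-k * t)
ML = 117 * exp(-0.045 * 14)
ML = 117 * 0.5326
ML = 62.31 MU

62.31 MU


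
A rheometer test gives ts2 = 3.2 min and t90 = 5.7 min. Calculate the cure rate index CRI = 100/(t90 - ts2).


CRI = 100 / (t90 - ts2)
= 100 / (5.7 - 3.2)
= 100 / 2.5
= 40.0 min^-1

40.0 min^-1


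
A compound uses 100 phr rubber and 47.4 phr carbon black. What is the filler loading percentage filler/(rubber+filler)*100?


Filler % = filler / (rubber + filler) * 100
= 47.4 / (100 + 47.4) * 100
= 47.4 / 147.4 * 100
= 32.16%

32.16%


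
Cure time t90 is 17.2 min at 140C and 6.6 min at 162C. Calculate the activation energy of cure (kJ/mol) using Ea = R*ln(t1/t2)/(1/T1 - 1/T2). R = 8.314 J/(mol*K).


T1 = 413.15 K, T2 = 435.15 K
1/T1 - 1/T2 = 1.2237e-04
ln(t1/t2) = ln(17.2/6.6) = 0.9578
Ea = 8.314 * 0.9578 / 1.2237e-04 = 65076.9115 J/mol
Ea = 65.08 kJ/mol

65.08 kJ/mol


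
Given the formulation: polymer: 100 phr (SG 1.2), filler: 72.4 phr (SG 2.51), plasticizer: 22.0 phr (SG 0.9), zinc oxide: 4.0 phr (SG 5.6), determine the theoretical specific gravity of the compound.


Sum of weights = 198.4
Volume contributions:
  polymer: 100/1.2 = 83.3333
  filler: 72.4/2.51 = 28.8446
  plasticizer: 22.0/0.9 = 24.4444
  zinc oxide: 4.0/5.6 = 0.7143
Sum of volumes = 137.3367
SG = 198.4 / 137.3367 = 1.445

SG = 1.445


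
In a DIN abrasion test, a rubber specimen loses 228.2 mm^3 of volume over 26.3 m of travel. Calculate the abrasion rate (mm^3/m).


Rate = volume_loss / distance
= 228.2 / 26.3
= 8.677 mm^3/m

8.677 mm^3/m


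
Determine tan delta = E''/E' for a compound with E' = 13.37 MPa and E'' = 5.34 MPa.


tan delta = E'' / E'
= 5.34 / 13.37
= 0.3994

tan delta = 0.3994


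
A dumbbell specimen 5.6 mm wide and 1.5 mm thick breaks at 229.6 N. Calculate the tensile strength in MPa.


Area = width * thickness = 5.6 * 1.5 = 8.4 mm^2
TS = force / area = 229.6 / 8.4 = 27.33 MPa

27.33 MPa


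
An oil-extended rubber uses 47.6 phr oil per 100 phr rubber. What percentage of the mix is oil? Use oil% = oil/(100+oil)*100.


Oil % = oil / (100 + oil) * 100
= 47.6 / (100 + 47.6) * 100
= 47.6 / 147.6 * 100
= 32.25%

32.25%


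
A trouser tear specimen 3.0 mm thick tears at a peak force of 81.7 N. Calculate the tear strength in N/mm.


Tear strength = force / thickness
= 81.7 / 3.0
= 27.23 N/mm

27.23 N/mm


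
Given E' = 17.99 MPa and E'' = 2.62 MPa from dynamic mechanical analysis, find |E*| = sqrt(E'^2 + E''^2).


|E*| = sqrt(E'^2 + E''^2)
= sqrt(17.99^2 + 2.62^2)
= sqrt(323.6401 + 6.8644)
= 18.18 MPa

18.18 MPa


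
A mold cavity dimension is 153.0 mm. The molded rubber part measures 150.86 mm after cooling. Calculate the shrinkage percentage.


Shrinkage = (mold - part) / mold * 100
= (153.0 - 150.86) / 153.0 * 100
= 2.14 / 153.0 * 100
= 1.4%

1.4%


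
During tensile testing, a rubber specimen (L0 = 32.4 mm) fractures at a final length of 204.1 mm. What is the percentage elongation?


Elongation = (Lf - L0) / L0 * 100
= (204.1 - 32.4) / 32.4 * 100
= 171.7 / 32.4 * 100
= 529.9%

529.9%


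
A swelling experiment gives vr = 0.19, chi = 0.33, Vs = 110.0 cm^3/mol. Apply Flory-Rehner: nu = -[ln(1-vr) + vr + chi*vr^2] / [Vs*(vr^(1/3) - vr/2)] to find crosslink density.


ln(1 - vr) = ln(1 - 0.19) = -0.2107
Numerator = -((-0.2107) + 0.19 + 0.33 * 0.19^2) = 0.0088
Denominator = 110.0 * (0.19^(1/3) - 0.19/2) = 52.7879
nu = 0.0088 / 52.7879 = 1.6686e-04 mol/cm^3

1.6686e-04 mol/cm^3


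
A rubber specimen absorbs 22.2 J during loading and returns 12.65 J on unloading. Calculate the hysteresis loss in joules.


Hysteresis loss = loading - unloading
= 22.2 - 12.65
= 9.55 J

9.55 J


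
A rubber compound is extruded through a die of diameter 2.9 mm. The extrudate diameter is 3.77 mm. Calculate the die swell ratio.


Die swell ratio = D_extrudate / D_die
= 3.77 / 2.9
= 1.3

Die swell = 1.3


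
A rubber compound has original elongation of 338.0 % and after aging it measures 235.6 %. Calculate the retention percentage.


Retention = aged / original * 100
= 235.6 / 338.0 * 100
= 69.7%

69.7%


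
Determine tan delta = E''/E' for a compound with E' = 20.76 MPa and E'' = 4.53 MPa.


tan delta = E'' / E'
= 4.53 / 20.76
= 0.2182

tan delta = 0.2182


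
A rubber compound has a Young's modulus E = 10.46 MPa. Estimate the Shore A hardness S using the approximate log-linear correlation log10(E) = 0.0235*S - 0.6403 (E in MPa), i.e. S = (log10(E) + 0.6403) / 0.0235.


log10(E) = 0.0235*S - 0.6403  =>  S = (log10(E) + 0.6403) / 0.0235
log10(10.46) = 1.019532
S = (1.019532 + 0.6403) / 0.0235 = 1.659832 / 0.0235
S = 70.6

Shore A = 70.6


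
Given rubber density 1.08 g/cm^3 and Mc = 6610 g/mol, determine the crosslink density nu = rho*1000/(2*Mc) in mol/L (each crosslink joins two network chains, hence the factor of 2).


nu = rho * 1000 / (2 * Mc)
nu = 1.08 * 1000 / (2 * 6610)
nu = 1080.0 / 13220
nu = 0.0817 mol/L

0.0817 mol/L


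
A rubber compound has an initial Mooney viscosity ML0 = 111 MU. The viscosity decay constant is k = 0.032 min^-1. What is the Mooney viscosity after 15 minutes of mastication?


ML = ML0 * exp(-k * t)
ML = 111 * exp(-0.032 * 15)
ML = 111 * 0.6188
ML = 68.68 MU

68.68 MU


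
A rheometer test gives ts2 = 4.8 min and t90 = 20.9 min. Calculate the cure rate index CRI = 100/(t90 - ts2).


CRI = 100 / (t90 - ts2)
= 100 / (20.9 - 4.8)
= 100 / 16.1
= 6.21 min^-1

6.21 min^-1


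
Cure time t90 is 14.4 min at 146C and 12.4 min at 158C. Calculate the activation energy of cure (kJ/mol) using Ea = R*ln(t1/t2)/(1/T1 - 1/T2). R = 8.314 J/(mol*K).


T1 = 419.15 K, T2 = 431.15 K
1/T1 - 1/T2 = 6.6402e-05
ln(t1/t2) = ln(14.4/12.4) = 0.1495
Ea = 8.314 * 0.1495 / 6.6402e-05 = 18722.3347 J/mol
Ea = 18.72 kJ/mol

18.72 kJ/mol


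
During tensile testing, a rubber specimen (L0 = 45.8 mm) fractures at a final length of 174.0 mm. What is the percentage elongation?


Elongation = (Lf - L0) / L0 * 100
= (174.0 - 45.8) / 45.8 * 100
= 128.2 / 45.8 * 100
= 279.9%

279.9%


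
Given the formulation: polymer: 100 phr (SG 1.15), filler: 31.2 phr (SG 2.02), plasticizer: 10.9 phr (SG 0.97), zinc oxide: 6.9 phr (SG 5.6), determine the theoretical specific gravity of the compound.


Sum of weights = 149.0
Volume contributions:
  polymer: 100/1.15 = 86.9565
  filler: 31.2/2.02 = 15.4455
  plasticizer: 10.9/0.97 = 11.2371
  zinc oxide: 6.9/5.6 = 1.2321
Sum of volumes = 114.8713
SG = 149.0 / 114.8713 = 1.297

SG = 1.297


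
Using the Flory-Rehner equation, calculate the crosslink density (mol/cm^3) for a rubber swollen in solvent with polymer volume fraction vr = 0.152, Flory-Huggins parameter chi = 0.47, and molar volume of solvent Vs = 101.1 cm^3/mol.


ln(1 - vr) = ln(1 - 0.152) = -0.1649
Numerator = -((-0.1649) + 0.152 + 0.47 * 0.152^2) = 0.0020
Denominator = 101.1 * (0.152^(1/3) - 0.152/2) = 46.2715
nu = 0.0020 / 46.2715 = 4.3564e-05 mol/cm^3

4.3564e-05 mol/cm^3


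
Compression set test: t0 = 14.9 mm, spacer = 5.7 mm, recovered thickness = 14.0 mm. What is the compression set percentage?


CS = (t0 - recovered) / (t0 - ts) * 100
= (14.9 - 14.0) / (14.9 - 5.7) * 100
= 0.9 / 9.2 * 100
= 9.8%

9.8%


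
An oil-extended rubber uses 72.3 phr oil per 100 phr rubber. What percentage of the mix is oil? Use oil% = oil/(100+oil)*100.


Oil % = oil / (100 + oil) * 100
= 72.3 / (100 + 72.3) * 100
= 72.3 / 172.3 * 100
= 41.96%

41.96%


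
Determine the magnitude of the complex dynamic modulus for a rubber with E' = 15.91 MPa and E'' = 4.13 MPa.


|E*| = sqrt(E'^2 + E''^2)
= sqrt(15.91^2 + 4.13^2)
= sqrt(253.1281 + 17.0569)
= 16.437 MPa

16.437 MPa


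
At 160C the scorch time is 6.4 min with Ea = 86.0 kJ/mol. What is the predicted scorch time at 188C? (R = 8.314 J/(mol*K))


Convert temperatures: T1 = 160 + 273.15 = 433.15 K, T2 = 188 + 273.15 = 461.15 K
ts2_new = 6.4 * exp(86000 / 8.314 * (1/461.15 - 1/433.15))
1/T2 - 1/T1 = -1.4018e-04
ts2_new = 1.5 min

1.5 min


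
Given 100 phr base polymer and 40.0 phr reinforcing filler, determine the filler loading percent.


Filler % = filler / (rubber + filler) * 100
= 40.0 / (100 + 40.0) * 100
= 40.0 / 140.0 * 100
= 28.57%

28.57%


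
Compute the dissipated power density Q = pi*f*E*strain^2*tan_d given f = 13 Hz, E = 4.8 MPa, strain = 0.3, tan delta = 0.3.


Q = pi * f * E * strain^2 * tan_d
= pi * 13 * 4.8 * 0.3^2 * 0.3
= pi * 13 * 4.8 * 0.0900 * 0.3
= 5.2930

Q = 5.2930


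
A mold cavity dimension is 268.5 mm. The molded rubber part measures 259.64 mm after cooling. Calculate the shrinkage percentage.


Shrinkage = (mold - part) / mold * 100
= (268.5 - 259.64) / 268.5 * 100
= 8.86 / 268.5 * 100
= 3.3%

3.3%


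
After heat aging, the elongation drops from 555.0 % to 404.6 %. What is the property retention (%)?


Retention = aged / original * 100
= 404.6 / 555.0 * 100
= 72.9%

72.9%


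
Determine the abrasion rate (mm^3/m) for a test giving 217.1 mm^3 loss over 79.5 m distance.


Rate = volume_loss / distance
= 217.1 / 79.5
= 2.731 mm^3/m

2.731 mm^3/m


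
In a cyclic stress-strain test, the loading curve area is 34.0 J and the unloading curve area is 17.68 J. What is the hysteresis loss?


Hysteresis loss = loading - unloading
= 34.0 - 17.68
= 16.32 J

16.32 J


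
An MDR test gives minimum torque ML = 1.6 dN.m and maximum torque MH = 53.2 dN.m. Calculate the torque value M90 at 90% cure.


M90 = ML + 0.9 * (MH - ML)
M90 = 1.6 + 0.9 * (53.2 - 1.6)
M90 = 1.6 + 0.9 * 51.6
M90 = 48.04 dN.m

48.04 dN.m


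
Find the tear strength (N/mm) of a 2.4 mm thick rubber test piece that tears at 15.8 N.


Tear strength = force / thickness
= 15.8 / 2.4
= 6.58 N/mm

6.58 N/mm


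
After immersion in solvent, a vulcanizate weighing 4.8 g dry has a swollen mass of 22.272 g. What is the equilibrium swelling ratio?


Q = W_swollen / W_dry
Q = 22.272 / 4.8
Q = 4.64

Q = 4.64


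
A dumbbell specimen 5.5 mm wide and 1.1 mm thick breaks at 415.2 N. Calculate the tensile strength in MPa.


Area = width * thickness = 5.5 * 1.1 = 6.05 mm^2
TS = force / area = 415.2 / 6.05 = 68.63 MPa

68.63 MPa


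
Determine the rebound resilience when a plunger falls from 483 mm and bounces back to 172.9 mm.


Resilience = h_rebound / h_drop * 100
= 172.9 / 483 * 100
= 35.8%

35.8%


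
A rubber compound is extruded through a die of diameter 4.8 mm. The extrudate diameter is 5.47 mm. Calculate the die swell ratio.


Die swell ratio = D_extrudate / D_die
= 5.47 / 4.8
= 1.14

Die swell = 1.14


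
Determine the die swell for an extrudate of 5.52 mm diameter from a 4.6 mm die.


Die swell ratio = D_extrudate / D_die
= 5.52 / 4.6
= 1.2

Die swell = 1.2


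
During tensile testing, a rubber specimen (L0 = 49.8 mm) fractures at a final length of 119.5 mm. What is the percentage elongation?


Elongation = (Lf - L0) / L0 * 100
= (119.5 - 49.8) / 49.8 * 100
= 69.7 / 49.8 * 100
= 140.0%

140.0%


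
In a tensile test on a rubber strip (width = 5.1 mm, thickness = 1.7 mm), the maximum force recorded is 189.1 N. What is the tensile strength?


Area = width * thickness = 5.1 * 1.7 = 8.67 mm^2
TS = force / area = 189.1 / 8.67 = 21.81 MPa

21.81 MPa


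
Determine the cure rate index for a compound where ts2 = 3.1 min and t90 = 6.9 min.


CRI = 100 / (t90 - ts2)
= 100 / (6.9 - 3.1)
= 100 / 3.8
= 26.32 min^-1

26.32 min^-1


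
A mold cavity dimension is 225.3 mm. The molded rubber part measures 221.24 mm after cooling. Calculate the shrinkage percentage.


Shrinkage = (mold - part) / mold * 100
= (225.3 - 221.24) / 225.3 * 100
= 4.06 / 225.3 * 100
= 1.8%

1.8%


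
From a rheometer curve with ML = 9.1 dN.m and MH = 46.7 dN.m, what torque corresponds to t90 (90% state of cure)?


M90 = ML + 0.9 * (MH - ML)
M90 = 9.1 + 0.9 * (46.7 - 9.1)
M90 = 9.1 + 0.9 * 37.6
M90 = 42.94 dN.m

42.94 dN.m


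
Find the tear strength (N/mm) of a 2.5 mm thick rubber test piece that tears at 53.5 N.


Tear strength = force / thickness
= 53.5 / 2.5
= 21.4 N/mm

21.4 N/mm


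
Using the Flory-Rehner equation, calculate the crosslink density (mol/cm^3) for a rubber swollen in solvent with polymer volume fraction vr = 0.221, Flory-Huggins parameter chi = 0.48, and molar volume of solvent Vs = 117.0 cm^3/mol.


ln(1 - vr) = ln(1 - 0.221) = -0.2497
Numerator = -((-0.2497) + 0.221 + 0.48 * 0.221^2) = 0.0053
Denominator = 117.0 * (0.221^(1/3) - 0.221/2) = 57.8090
nu = 0.0053 / 57.8090 = 9.1691e-05 mol/cm^3

9.1691e-05 mol/cm^3


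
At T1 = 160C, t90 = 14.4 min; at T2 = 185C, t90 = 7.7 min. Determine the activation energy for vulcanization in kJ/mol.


T1 = 433.15 K, T2 = 458.15 K
1/T1 - 1/T2 = 1.2598e-04
ln(t1/t2) = ln(14.4/7.7) = 0.6260
Ea = 8.314 * 0.6260 / 1.2598e-04 = 41313.8644 J/mol
Ea = 41.31 kJ/mol

41.31 kJ/mol


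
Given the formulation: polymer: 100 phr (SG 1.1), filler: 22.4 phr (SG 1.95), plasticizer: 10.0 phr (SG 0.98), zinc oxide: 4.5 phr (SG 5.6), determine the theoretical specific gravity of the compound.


Sum of weights = 136.9
Volume contributions:
  polymer: 100/1.1 = 90.9091
  filler: 22.4/1.95 = 11.4872
  plasticizer: 10.0/0.98 = 10.2041
  zinc oxide: 4.5/5.6 = 0.8036
Sum of volumes = 113.4039
SG = 136.9 / 113.4039 = 1.207

SG = 1.207


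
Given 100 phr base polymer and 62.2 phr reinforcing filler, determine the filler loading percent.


Filler % = filler / (rubber + filler) * 100
= 62.2 / (100 + 62.2) * 100
= 62.2 / 162.2 * 100
= 38.35%

38.35%


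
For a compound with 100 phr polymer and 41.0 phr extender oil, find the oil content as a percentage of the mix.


Oil % = oil / (100 + oil) * 100
= 41.0 / (100 + 41.0) * 100
= 41.0 / 141.0 * 100
= 29.08%

29.08%


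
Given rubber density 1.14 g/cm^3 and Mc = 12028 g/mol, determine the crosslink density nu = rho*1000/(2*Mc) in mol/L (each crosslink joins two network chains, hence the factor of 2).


nu = rho * 1000 / (2 * Mc)
nu = 1.14 * 1000 / (2 * 12028)
nu = 1140.0 / 24056
nu = 0.0474 mol/L

0.0474 mol/L


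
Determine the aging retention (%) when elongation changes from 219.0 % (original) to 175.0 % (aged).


Retention = aged / original * 100
= 175.0 / 219.0 * 100
= 79.9%

79.9%


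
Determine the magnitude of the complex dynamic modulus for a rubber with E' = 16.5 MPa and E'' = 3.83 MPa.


|E*| = sqrt(E'^2 + E''^2)
= sqrt(16.5^2 + 3.83^2)
= sqrt(272.2500 + 14.6689)
= 16.939 MPa

16.939 MPa


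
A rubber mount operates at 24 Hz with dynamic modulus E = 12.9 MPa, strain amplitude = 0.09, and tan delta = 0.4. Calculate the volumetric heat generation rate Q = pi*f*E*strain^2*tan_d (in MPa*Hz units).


Q = pi * f * E * strain^2 * tan_d
= pi * 24 * 12.9 * 0.09^2 * 0.4
= pi * 24 * 12.9 * 0.0081 * 0.4
= 3.1513

Q = 3.1513


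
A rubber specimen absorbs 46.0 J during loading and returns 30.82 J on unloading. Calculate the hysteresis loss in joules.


Hysteresis loss = loading - unloading
= 46.0 - 30.82
= 15.18 J

15.18 J


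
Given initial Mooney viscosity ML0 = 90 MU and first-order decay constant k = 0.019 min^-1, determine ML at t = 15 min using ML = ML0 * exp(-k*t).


ML = ML0 * exp(-k * t)
ML = 90 * exp(-0.019 * 15)
ML = 90 * 0.7520
ML = 67.68 MU

67.68 MU


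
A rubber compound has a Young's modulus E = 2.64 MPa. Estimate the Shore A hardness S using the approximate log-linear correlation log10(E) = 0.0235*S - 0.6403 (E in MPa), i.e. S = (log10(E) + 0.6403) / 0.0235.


log10(E) = 0.0235*S - 0.6403  =>  S = (log10(E) + 0.6403) / 0.0235
log10(2.64) = 0.421604
S = (0.421604 + 0.6403) / 0.0235 = 1.061904 / 0.0235
S = 45.2

Shore A = 45.2


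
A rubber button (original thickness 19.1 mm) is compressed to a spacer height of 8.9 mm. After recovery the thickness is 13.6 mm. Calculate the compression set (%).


CS = (t0 - recovered) / (t0 - ts) * 100
= (19.1 - 13.6) / (19.1 - 8.9) * 100
= 5.5 / 10.2 * 100
= 53.9%

53.9%


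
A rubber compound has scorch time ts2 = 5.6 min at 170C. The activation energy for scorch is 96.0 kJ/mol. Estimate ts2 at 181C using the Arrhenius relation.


Convert temperatures: T1 = 170 + 273.15 = 443.15 K, T2 = 181 + 273.15 = 454.15 K
ts2_new = 5.6 * exp(96000 / 8.314 * (1/454.15 - 1/443.15))
1/T2 - 1/T1 = -5.4657e-05
ts2_new = 2.98 min

2.98 min


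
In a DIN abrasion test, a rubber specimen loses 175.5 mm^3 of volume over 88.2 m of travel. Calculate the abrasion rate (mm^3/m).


Rate = volume_loss / distance
= 175.5 / 88.2
= 1.99 mm^3/m

1.99 mm^3/m


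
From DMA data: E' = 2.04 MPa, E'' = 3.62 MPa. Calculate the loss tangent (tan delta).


tan delta = E'' / E'
= 3.62 / 2.04
= 1.7745

tan delta = 1.7745


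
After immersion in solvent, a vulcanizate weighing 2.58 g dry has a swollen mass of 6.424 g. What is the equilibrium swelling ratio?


Q = W_swollen / W_dry
Q = 6.424 / 2.58
Q = 2.49

Q = 2.49


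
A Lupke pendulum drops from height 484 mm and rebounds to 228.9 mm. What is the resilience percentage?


Resilience = h_rebound / h_drop * 100
= 228.9 / 484 * 100
= 47.3%

47.3%


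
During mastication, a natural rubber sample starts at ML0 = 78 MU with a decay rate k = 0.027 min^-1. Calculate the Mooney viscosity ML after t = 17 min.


ML = ML0 * exp(-k * t)
ML = 78 * exp(-0.027 * 17)
ML = 78 * 0.6319
ML = 49.29 MU

49.29 MU


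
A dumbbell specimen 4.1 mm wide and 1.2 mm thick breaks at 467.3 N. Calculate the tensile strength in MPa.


Area = width * thickness = 4.1 * 1.2 = 4.92 mm^2
TS = force / area = 467.3 / 4.92 = 94.98 MPa

94.98 MPa


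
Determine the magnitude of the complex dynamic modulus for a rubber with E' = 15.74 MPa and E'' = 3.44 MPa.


|E*| = sqrt(E'^2 + E''^2)
= sqrt(15.74^2 + 3.44^2)
= sqrt(247.7476 + 11.8336)
= 16.112 MPa

16.112 MPa


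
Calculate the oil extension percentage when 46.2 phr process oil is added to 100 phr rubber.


Oil % = oil / (100 + oil) * 100
= 46.2 / (100 + 46.2) * 100
= 46.2 / 146.2 * 100
= 31.6%

31.6%


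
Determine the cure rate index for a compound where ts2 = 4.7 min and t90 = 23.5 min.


CRI = 100 / (t90 - ts2)
= 100 / (23.5 - 4.7)
= 100 / 18.8
= 5.32 min^-1

5.32 min^-1


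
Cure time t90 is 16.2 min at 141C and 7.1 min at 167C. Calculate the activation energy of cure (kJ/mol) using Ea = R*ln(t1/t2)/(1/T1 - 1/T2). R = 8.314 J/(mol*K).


T1 = 414.15 K, T2 = 440.15 K
1/T1 - 1/T2 = 1.4263e-04
ln(t1/t2) = ln(16.2/7.1) = 0.8249
Ea = 8.314 * 0.8249 / 1.4263e-04 = 48084.4898 J/mol
Ea = 48.08 kJ/mol

48.08 kJ/mol


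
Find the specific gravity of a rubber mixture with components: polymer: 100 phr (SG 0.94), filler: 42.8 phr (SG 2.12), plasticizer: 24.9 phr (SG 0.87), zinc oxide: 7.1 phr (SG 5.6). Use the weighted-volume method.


Sum of weights = 174.8
Volume contributions:
  polymer: 100/0.94 = 106.3830
  filler: 42.8/2.12 = 20.1887
  plasticizer: 24.9/0.87 = 28.6207
  zinc oxide: 7.1/5.6 = 1.2679
Sum of volumes = 156.4602
SG = 174.8 / 156.4602 = 1.117

SG = 1.117


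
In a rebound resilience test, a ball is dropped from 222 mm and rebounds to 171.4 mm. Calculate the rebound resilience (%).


Resilience = h_rebound / h_drop * 100
= 171.4 / 222 * 100
= 77.2%

77.2%


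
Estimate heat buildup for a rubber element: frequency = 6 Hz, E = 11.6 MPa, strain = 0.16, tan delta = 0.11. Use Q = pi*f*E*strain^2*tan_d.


Q = pi * f * E * strain^2 * tan_d
= pi * 6 * 11.6 * 0.16^2 * 0.11
= pi * 6 * 11.6 * 0.0256 * 0.11
= 0.6157

Q = 0.6157


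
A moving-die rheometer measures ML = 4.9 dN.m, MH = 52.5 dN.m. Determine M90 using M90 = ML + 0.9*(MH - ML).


M90 = ML + 0.9 * (MH - ML)
M90 = 4.9 + 0.9 * (52.5 - 4.9)
M90 = 4.9 + 0.9 * 47.6
M90 = 47.74 dN.m

47.74 dN.m


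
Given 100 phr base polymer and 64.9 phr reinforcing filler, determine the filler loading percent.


Filler % = filler / (rubber + filler) * 100
= 64.9 / (100 + 64.9) * 100
= 64.9 / 164.9 * 100
= 39.36%

39.36%


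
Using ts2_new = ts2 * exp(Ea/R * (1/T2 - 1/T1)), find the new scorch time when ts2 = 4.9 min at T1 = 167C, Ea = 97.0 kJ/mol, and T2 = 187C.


Convert temperatures: T1 = 167 + 273.15 = 440.15 K, T2 = 187 + 273.15 = 460.15 K
ts2_new = 4.9 * exp(97000 / 8.314 * (1/460.15 - 1/440.15))
1/T2 - 1/T1 = -9.8748e-05
ts2_new = 1.55 min

1.55 min


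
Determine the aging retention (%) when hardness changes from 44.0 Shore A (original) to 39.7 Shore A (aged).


Retention = aged / original * 100
= 39.7 / 44.0 * 100
= 90.2%

90.2%


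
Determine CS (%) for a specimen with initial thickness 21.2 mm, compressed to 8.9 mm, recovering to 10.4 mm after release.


CS = (t0 - recovered) / (t0 - ts) * 100
= (21.2 - 10.4) / (21.2 - 8.9) * 100
= 10.8 / 12.3 * 100
= 87.8%

87.8%


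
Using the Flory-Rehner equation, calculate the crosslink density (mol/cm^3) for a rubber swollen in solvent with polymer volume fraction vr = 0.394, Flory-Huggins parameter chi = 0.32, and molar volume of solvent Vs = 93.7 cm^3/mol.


ln(1 - vr) = ln(1 - 0.394) = -0.5009
Numerator = -((-0.5009) + 0.394 + 0.32 * 0.394^2) = 0.0572
Denominator = 93.7 * (0.394^(1/3) - 0.394/2) = 50.2329
nu = 0.0572 / 50.2329 = 0.0011 mol/cm^3

0.0011 mol/cm^3


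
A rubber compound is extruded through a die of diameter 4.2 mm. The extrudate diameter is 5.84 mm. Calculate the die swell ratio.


Die swell ratio = D_extrudate / D_die
= 5.84 / 4.2
= 1.39

Die swell = 1.39


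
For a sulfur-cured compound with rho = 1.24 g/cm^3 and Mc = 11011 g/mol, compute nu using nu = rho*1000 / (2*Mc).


nu = rho * 1000 / (2 * Mc)
nu = 1.24 * 1000 / (2 * 11011)
nu = 1240.0 / 22022
nu = 0.0563 mol/L

0.0563 mol/L


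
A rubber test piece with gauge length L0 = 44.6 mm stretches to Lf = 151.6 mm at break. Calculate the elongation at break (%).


Elongation = (Lf - L0) / L0 * 100
= (151.6 - 44.6) / 44.6 * 100
= 107.0 / 44.6 * 100
= 239.9%

239.9%


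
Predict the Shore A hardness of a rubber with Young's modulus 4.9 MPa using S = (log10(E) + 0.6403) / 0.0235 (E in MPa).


log10(E) = 0.0235*S - 0.6403  =>  S = (log10(E) + 0.6403) / 0.0235
log10(4.9) = 0.690196
S = (0.690196 + 0.6403) / 0.0235 = 1.330496 / 0.0235
S = 56.6

Shore A = 56.6


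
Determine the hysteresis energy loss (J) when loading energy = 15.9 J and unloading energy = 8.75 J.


Hysteresis loss = loading - unloading
= 15.9 - 8.75
= 7.15 J

7.15 J


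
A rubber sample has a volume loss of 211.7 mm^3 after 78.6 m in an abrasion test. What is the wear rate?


Rate = volume_loss / distance
= 211.7 / 78.6
= 2.693 mm^3/m

2.693 mm^3/m


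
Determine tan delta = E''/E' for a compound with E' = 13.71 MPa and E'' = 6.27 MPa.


tan delta = E'' / E'
= 6.27 / 13.71
= 0.4573

tan delta = 0.4573


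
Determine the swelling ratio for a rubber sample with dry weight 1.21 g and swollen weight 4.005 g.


Q = W_swollen / W_dry
Q = 4.005 / 1.21
Q = 3.31

Q = 3.31


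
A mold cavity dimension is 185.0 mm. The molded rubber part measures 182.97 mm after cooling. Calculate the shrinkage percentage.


Shrinkage = (mold - part) / mold * 100
= (185.0 - 182.97) / 185.0 * 100
= 2.03 / 185.0 * 100
= 1.1%

1.1%


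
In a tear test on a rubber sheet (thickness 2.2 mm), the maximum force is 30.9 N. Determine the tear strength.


Tear strength = force / thickness
= 30.9 / 2.2
= 14.05 N/mm

14.05 N/mm


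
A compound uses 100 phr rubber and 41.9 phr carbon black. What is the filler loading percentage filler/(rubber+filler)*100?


Filler % = filler / (rubber + filler) * 100
= 41.9 / (100 + 41.9) * 100
= 41.9 / 141.9 * 100
= 29.53%

29.53%


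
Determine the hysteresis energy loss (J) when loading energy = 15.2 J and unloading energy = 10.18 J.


Hysteresis loss = loading - unloading
= 15.2 - 10.18
= 5.02 J

5.02 J


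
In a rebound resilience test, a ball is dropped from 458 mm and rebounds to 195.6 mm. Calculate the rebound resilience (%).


Resilience = h_rebound / h_drop * 100
= 195.6 / 458 * 100
= 42.7%

42.7%


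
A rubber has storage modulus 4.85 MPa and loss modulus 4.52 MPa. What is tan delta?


tan delta = E'' / E'
= 4.52 / 4.85
= 0.932

tan delta = 0.932


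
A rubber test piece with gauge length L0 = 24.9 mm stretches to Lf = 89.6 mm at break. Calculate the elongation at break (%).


Elongation = (Lf - L0) / L0 * 100
= (89.6 - 24.9) / 24.9 * 100
= 64.7 / 24.9 * 100
= 259.8%

259.8%


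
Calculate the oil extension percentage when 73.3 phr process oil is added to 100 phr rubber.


Oil % = oil / (100 + oil) * 100
= 73.3 / (100 + 73.3) * 100
= 73.3 / 173.3 * 100
= 42.3%

42.3%


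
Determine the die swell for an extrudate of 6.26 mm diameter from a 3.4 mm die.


Die swell ratio = D_extrudate / D_die
= 6.26 / 3.4
= 1.841

Die swell = 1.841


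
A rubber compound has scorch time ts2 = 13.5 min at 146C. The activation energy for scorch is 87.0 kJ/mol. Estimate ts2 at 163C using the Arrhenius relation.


Convert temperatures: T1 = 146 + 273.15 = 419.15 K, T2 = 163 + 273.15 = 436.15 K
ts2_new = 13.5 * exp(87000 / 8.314 * (1/436.15 - 1/419.15))
1/T2 - 1/T1 = -9.2992e-05
ts2_new = 5.1 min

5.1 min


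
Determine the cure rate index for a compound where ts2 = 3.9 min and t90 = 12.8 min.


CRI = 100 / (t90 - ts2)
= 100 / (12.8 - 3.9)
= 100 / 8.9
= 11.24 min^-1

11.24 min^-1


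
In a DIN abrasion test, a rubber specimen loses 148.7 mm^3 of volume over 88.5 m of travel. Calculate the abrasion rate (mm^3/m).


Rate = volume_loss / distance
= 148.7 / 88.5
= 1.68 mm^3/m

1.68 mm^3/m


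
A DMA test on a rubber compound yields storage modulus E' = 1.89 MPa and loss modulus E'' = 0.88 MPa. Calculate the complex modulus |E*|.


|E*| = sqrt(E'^2 + E''^2)
= sqrt(1.89^2 + 0.88^2)
= sqrt(3.5721 + 0.7744)
= 2.085 MPa

2.085 MPa


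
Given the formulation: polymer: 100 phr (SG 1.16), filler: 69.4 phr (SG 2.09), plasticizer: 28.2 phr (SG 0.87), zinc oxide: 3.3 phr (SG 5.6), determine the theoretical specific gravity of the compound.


Sum of weights = 200.9
Volume contributions:
  polymer: 100/1.16 = 86.2069
  filler: 69.4/2.09 = 33.2057
  plasticizer: 28.2/0.87 = 32.4138
  zinc oxide: 3.3/5.6 = 0.5893
Sum of volumes = 152.4157
SG = 200.9 / 152.4157 = 1.318

SG = 1.318


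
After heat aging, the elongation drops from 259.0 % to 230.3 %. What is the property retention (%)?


Retention = aged / original * 100
= 230.3 / 259.0 * 100
= 88.9%

88.9%


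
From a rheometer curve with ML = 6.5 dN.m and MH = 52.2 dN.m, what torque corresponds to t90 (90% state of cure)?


M90 = ML + 0.9 * (MH - ML)
M90 = 6.5 + 0.9 * (52.2 - 6.5)
M90 = 6.5 + 0.9 * 45.7
M90 = 47.63 dN.m

47.63 dN.m


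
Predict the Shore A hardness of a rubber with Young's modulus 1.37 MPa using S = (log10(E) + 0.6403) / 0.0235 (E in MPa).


log10(E) = 0.0235*S - 0.6403  =>  S = (log10(E) + 0.6403) / 0.0235
log10(1.37) = 0.136721
S = (0.136721 + 0.6403) / 0.0235 = 0.777021 / 0.0235
S = 33.1

Shore A = 33.1


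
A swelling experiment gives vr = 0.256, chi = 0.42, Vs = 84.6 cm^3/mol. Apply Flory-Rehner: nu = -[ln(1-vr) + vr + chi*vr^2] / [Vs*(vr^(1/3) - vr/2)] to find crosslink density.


ln(1 - vr) = ln(1 - 0.256) = -0.2957
Numerator = -((-0.2957) + 0.256 + 0.42 * 0.256^2) = 0.0122
Denominator = 84.6 * (0.256^(1/3) - 0.256/2) = 42.8889
nu = 0.0122 / 42.8889 = 2.8420e-04 mol/cm^3

2.8420e-04 mol/cm^3


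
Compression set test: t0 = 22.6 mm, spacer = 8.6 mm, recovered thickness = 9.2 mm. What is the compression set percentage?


CS = (t0 - recovered) / (t0 - ts) * 100
= (22.6 - 9.2) / (22.6 - 8.6) * 100
= 13.4 / 14.0 * 100
= 95.7%

95.7%


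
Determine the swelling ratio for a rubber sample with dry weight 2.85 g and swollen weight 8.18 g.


Q = W_swollen / W_dry
Q = 8.18 / 2.85
Q = 2.87

Q = 2.87


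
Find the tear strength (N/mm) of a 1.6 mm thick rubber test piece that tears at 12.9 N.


Tear strength = force / thickness
= 12.9 / 1.6
= 8.06 N/mm

8.06 N/mm


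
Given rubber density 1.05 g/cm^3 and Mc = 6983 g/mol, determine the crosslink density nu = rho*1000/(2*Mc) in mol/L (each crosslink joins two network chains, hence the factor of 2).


nu = rho * 1000 / (2 * Mc)
nu = 1.05 * 1000 / (2 * 6983)
nu = 1050.0 / 13966
nu = 0.0752 mol/L

0.0752 mol/L


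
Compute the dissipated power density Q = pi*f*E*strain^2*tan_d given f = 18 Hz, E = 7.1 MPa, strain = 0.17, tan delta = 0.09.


Q = pi * f * E * strain^2 * tan_d
= pi * 18 * 7.1 * 0.17^2 * 0.09
= pi * 18 * 7.1 * 0.0289 * 0.09
= 1.0443

Q = 1.0443


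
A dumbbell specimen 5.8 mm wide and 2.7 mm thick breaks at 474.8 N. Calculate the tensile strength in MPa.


Area = width * thickness = 5.8 * 2.7 = 15.66 mm^2
TS = force / area = 474.8 / 15.66 = 30.32 MPa

30.32 MPa


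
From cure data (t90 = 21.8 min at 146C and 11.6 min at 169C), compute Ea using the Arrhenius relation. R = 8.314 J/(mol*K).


T1 = 419.15 K, T2 = 442.15 K
1/T1 - 1/T2 = 1.2410e-04
ln(t1/t2) = ln(21.8/11.6) = 0.6309
Ea = 8.314 * 0.6309 / 1.2410e-04 = 42265.4177 J/mol
Ea = 42.27 kJ/mol

42.27 kJ/mol


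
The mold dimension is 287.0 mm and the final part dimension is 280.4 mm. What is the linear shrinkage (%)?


Shrinkage = (mold - part) / mold * 100
= (287.0 - 280.4) / 287.0 * 100
= 6.6 / 287.0 * 100
= 2.3%

2.3%


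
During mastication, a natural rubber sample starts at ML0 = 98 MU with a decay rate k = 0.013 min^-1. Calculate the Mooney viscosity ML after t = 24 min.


ML = ML0 * exp(-k * t)
ML = 98 * exp(-0.013 * 24)
ML = 98 * 0.7320
ML = 71.73 MU

71.73 MU


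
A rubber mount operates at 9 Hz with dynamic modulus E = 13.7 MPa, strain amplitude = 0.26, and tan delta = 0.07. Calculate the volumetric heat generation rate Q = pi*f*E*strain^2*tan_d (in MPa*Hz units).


Q = pi * f * E * strain^2 * tan_d
= pi * 9 * 13.7 * 0.26^2 * 0.07
= pi * 9 * 13.7 * 0.0676 * 0.07
= 1.8330

Q = 1.8330


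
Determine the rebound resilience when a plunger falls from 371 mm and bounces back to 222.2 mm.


Resilience = h_rebound / h_drop * 100
= 222.2 / 371 * 100
= 59.9%

59.9%


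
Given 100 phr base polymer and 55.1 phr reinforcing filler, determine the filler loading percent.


Filler % = filler / (rubber + filler) * 100
= 55.1 / (100 + 55.1) * 100
= 55.1 / 155.1 * 100
= 35.53%

35.53%


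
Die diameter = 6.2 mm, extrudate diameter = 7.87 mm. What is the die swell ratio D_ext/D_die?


Die swell ratio = D_extrudate / D_die
= 7.87 / 6.2
= 1.269

Die swell = 1.269


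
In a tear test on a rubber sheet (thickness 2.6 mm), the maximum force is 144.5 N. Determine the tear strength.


Tear strength = force / thickness
= 144.5 / 2.6
= 55.58 N/mm

55.58 N/mm


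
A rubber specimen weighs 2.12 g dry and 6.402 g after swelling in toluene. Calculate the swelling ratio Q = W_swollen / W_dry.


Q = W_swollen / W_dry
Q = 6.402 / 2.12
Q = 3.02

Q = 3.02


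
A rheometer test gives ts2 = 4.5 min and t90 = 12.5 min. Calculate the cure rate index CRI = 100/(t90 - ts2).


CRI = 100 / (t90 - ts2)
= 100 / (12.5 - 4.5)
= 100 / 8.0
= 12.5 min^-1

12.5 min^-1


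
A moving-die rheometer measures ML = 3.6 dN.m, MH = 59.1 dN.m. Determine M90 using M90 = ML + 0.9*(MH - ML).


M90 = ML + 0.9 * (MH - ML)
M90 = 3.6 + 0.9 * (59.1 - 3.6)
M90 = 3.6 + 0.9 * 55.5
M90 = 53.55 dN.m

53.55 dN.m


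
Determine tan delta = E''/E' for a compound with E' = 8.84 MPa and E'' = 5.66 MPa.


tan delta = E'' / E'
= 5.66 / 8.84
= 0.6403

tan delta = 0.6403


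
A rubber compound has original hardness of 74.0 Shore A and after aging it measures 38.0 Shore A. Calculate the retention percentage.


Retention = aged / original * 100
= 38.0 / 74.0 * 100
= 51.4%

51.4%


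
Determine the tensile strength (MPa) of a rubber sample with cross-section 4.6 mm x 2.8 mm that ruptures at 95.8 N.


Area = width * thickness = 4.6 * 2.8 = 12.88 mm^2
TS = force / area = 95.8 / 12.88 = 7.44 MPa

7.44 MPa


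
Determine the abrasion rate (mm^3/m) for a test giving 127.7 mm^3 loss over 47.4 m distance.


Rate = volume_loss / distance
= 127.7 / 47.4
= 2.694 mm^3/m

2.694 mm^3/m


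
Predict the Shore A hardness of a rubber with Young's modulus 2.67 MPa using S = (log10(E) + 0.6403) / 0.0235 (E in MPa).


log10(E) = 0.0235*S - 0.6403  =>  S = (log10(E) + 0.6403) / 0.0235
log10(2.67) = 0.426511
S = (0.426511 + 0.6403) / 0.0235 = 1.066811 / 0.0235
S = 45.4

Shore A = 45.4


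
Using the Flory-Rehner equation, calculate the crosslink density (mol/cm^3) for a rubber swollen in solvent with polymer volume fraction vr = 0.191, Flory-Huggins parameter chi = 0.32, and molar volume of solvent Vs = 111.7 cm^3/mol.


ln(1 - vr) = ln(1 - 0.191) = -0.2120
Numerator = -((-0.2120) + 0.191 + 0.32 * 0.191^2) = 0.0093
Denominator = 111.7 * (0.191^(1/3) - 0.191/2) = 53.6603
nu = 0.0093 / 53.6603 = 1.7299e-04 mol/cm^3

1.7299e-04 mol/cm^3


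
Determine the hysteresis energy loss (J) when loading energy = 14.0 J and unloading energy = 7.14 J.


Hysteresis loss = loading - unloading
= 14.0 - 7.14
= 6.86 J

6.86 J


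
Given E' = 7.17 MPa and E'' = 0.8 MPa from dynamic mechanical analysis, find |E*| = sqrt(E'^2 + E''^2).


|E*| = sqrt(E'^2 + E''^2)
= sqrt(7.17^2 + 0.8^2)
= sqrt(51.4089 + 0.6400)
= 7.214 MPa

7.214 MPa


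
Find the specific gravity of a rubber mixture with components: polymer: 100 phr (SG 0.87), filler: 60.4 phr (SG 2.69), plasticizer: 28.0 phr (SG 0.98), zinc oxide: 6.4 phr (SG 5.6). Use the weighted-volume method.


Sum of weights = 194.8
Volume contributions:
  polymer: 100/0.87 = 114.9425
  filler: 60.4/2.69 = 22.4535
  plasticizer: 28.0/0.98 = 28.5714
  zinc oxide: 6.4/5.6 = 1.1429
Sum of volumes = 167.1103
SG = 194.8 / 167.1103 = 1.166

SG = 1.166


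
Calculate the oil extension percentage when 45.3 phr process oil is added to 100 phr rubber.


Oil % = oil / (100 + oil) * 100
= 45.3 / (100 + 45.3) * 100
= 45.3 / 145.3 * 100
= 31.18%

31.18%


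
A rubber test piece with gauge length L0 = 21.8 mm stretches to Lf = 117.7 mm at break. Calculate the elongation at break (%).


Elongation = (Lf - L0) / L0 * 100
= (117.7 - 21.8) / 21.8 * 100
= 95.9 / 21.8 * 100
= 439.9%

439.9%


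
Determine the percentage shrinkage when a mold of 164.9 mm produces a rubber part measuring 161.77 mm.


Shrinkage = (mold - part) / mold * 100
= (164.9 - 161.77) / 164.9 * 100
= 3.13 / 164.9 * 100
= 1.9%

1.9%


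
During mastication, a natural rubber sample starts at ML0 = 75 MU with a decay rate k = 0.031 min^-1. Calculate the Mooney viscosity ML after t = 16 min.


ML = ML0 * exp(-k * t)
ML = 75 * exp(-0.031 * 16)
ML = 75 * 0.6090
ML = 45.67 MU

45.67 MU


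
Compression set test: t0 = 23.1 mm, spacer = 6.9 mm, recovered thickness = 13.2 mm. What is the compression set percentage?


CS = (t0 - recovered) / (t0 - ts) * 100
= (23.1 - 13.2) / (23.1 - 6.9) * 100
= 9.9 / 16.2 * 100
= 61.1%

61.1%


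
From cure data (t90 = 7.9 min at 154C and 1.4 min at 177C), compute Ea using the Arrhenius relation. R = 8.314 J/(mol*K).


T1 = 427.15 K, T2 = 450.15 K
1/T1 - 1/T2 = 1.1962e-04
ln(t1/t2) = ln(7.9/1.4) = 1.7304
Ea = 8.314 * 1.7304 / 1.1962e-04 = 120271.8461 J/mol
Ea = 120.27 kJ/mol

120.27 kJ/mol


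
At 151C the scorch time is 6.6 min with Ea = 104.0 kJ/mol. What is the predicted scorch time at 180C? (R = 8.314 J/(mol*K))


Convert temperatures: T1 = 151 + 273.15 = 424.15 K, T2 = 180 + 273.15 = 453.15 K
ts2_new = 6.6 * exp(104000 / 8.314 * (1/453.15 - 1/424.15))
1/T2 - 1/T1 = -1.5088e-04
ts2_new = 1.0 min

1.0 min


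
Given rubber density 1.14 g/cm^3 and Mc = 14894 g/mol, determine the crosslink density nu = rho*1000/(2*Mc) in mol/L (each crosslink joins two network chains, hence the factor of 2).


nu = rho * 1000 / (2 * Mc)
nu = 1.14 * 1000 / (2 * 14894)
nu = 1140.0 / 29788
nu = 0.0383 mol/L

0.0383 mol/L


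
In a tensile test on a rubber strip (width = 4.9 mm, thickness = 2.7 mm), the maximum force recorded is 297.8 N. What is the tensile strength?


Area = width * thickness = 4.9 * 2.7 = 13.23 mm^2
TS = force / area = 297.8 / 13.23 = 22.51 MPa

22.51 MPa


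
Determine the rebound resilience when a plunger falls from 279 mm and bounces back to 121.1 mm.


Resilience = h_rebound / h_drop * 100
= 121.1 / 279 * 100
= 43.4%

43.4%


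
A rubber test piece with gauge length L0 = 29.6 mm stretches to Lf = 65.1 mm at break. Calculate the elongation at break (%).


Elongation = (Lf - L0) / L0 * 100
= (65.1 - 29.6) / 29.6 * 100
= 35.5 / 29.6 * 100
= 119.9%

119.9%


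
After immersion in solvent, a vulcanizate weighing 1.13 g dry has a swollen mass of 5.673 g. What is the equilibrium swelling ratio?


Q = W_swollen / W_dry
Q = 5.673 / 1.13
Q = 5.02

Q = 5.02


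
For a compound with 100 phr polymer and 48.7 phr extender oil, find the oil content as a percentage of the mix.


Oil % = oil / (100 + oil) * 100
= 48.7 / (100 + 48.7) * 100
= 48.7 / 148.7 * 100
= 32.75%

32.75%


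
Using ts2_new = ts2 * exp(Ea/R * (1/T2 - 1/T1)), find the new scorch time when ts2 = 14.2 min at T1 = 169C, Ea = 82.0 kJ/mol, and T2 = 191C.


Convert temperatures: T1 = 169 + 273.15 = 442.15 K, T2 = 191 + 273.15 = 464.15 K
ts2_new = 14.2 * exp(82000 / 8.314 * (1/464.15 - 1/442.15))
1/T2 - 1/T1 = -1.0720e-04
ts2_new = 4.93 min

4.93 min


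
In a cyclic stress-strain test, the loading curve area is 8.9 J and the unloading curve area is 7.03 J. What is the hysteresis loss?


Hysteresis loss = loading - unloading
= 8.9 - 7.03
= 1.87 J

1.87 J
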